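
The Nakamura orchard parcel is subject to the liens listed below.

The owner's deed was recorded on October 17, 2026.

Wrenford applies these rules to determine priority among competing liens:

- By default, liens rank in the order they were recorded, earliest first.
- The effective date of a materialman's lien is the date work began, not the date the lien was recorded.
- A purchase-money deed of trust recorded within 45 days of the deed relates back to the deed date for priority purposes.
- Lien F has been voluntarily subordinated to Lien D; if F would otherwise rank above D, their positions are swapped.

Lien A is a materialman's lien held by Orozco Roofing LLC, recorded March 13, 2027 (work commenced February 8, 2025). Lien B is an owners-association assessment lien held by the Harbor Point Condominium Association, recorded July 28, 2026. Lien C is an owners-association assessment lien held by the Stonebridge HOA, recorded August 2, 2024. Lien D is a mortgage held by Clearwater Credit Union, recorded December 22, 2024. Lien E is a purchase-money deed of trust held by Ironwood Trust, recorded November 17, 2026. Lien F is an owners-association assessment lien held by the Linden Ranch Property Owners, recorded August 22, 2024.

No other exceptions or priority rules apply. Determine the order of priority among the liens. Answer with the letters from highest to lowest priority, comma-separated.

Adjusting effective dates: A's effective date is February 8, 2025, when work began; E was recorded within the 45-day window, so its effective date is the deed date October 17, 2026.
Ordering by effective date: C (August 2, 2024), F (August 22, 2024), D (December 22, 2024), A (February 8, 2025), B (July 28, 2026), E (October 17, 2026).
The subordination applies — F was senior to D — so F and D swap.

C, D, F, A, B, E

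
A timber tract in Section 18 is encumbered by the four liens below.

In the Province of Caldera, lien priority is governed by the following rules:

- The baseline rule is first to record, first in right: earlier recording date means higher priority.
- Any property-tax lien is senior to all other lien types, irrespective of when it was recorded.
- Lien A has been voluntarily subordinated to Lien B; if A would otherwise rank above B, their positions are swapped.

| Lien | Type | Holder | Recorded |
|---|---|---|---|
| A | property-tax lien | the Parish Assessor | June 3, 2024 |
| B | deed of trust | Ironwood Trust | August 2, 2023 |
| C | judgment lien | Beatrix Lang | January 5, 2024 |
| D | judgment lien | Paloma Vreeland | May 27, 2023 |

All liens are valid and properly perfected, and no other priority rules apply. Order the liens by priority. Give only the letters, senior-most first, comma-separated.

A, as a property-tax lien, has superpriority and ranks first.
The other liens, earliest effective date first: D (May 27, 2023), B (August 2, 2023), C (January 5, 2024).
A is senior to B before the subordination, so the two trade places.

B, D, A, C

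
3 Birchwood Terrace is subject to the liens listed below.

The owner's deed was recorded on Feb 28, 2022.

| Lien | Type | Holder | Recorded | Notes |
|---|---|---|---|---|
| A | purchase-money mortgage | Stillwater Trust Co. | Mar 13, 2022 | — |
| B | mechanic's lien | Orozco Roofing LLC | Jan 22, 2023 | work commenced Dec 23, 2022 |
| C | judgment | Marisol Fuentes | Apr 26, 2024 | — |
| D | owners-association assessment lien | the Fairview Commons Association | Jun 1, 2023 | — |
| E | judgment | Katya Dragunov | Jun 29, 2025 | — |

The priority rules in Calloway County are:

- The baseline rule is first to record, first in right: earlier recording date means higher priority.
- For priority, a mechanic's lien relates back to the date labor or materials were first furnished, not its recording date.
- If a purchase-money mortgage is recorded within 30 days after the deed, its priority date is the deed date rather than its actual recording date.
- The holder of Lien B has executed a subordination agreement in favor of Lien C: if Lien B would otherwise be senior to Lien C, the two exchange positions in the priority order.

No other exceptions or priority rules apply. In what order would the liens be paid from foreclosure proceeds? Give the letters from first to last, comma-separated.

A, C, D, B, E

Adjusting effective dates: A's effective date is the deed date, Feb 28, 2022; B's effective date is Dec 23, 2022, when work began.
By effective date, earliest first: A (Feb 28, 2022), B (Dec 23, 2022), D (Jun 1, 2023), C (Apr 26, 2024), E (Jun 29, 2025).
B is senior to C before the subordination, so the two trade places.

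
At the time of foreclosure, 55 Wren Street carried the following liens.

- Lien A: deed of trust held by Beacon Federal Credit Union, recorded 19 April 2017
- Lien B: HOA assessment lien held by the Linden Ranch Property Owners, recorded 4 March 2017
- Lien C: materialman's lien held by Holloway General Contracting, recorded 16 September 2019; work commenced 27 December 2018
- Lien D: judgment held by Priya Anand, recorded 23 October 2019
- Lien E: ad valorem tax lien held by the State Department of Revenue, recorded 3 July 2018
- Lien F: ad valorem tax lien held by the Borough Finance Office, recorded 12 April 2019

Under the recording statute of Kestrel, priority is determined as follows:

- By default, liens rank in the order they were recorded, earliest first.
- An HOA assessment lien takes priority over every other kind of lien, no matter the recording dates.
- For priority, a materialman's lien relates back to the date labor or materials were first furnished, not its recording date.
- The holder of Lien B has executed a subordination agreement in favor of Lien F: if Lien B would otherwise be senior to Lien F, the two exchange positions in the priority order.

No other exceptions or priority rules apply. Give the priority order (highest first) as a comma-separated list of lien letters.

First, effective dates: C is treated as recorded 27 December 2018, the work-commencement date.
As an HOA assessment lien, B is senior to every other lien.
Among the remaining liens, by effective date: A (19 April 2017), E (3 July 2018), C (27 December 2018), F (12 April 2019), D (23 October 2019).
B would otherwise be senior to F, so under the subordination agreement B and F exchange positions.

F, A, E, C, B, D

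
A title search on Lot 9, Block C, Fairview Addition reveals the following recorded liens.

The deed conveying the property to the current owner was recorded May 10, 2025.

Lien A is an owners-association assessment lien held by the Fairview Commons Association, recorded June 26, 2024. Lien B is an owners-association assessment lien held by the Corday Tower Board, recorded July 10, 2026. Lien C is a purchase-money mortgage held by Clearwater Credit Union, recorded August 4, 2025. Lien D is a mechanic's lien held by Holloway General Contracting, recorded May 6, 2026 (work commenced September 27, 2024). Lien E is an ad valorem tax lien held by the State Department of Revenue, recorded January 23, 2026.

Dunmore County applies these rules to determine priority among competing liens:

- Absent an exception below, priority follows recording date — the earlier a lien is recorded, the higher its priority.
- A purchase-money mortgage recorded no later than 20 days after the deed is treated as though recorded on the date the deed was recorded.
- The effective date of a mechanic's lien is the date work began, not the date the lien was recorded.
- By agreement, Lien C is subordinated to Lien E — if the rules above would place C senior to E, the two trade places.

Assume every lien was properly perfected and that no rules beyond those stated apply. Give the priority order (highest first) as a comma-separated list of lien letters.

Adjusting effective dates: C was recorded 86 days after the deed, outside the 20-day window, so it keeps its recording date; D's effective date is September 27, 2024, when work began.
Ordering by effective date: A (June 26, 2024), D (September 27, 2024), C (August 4, 2025), E (January 23, 2026), B (July 10, 2026).
C is senior to E before the subordination, so the two trade places.

A, D, E, C, B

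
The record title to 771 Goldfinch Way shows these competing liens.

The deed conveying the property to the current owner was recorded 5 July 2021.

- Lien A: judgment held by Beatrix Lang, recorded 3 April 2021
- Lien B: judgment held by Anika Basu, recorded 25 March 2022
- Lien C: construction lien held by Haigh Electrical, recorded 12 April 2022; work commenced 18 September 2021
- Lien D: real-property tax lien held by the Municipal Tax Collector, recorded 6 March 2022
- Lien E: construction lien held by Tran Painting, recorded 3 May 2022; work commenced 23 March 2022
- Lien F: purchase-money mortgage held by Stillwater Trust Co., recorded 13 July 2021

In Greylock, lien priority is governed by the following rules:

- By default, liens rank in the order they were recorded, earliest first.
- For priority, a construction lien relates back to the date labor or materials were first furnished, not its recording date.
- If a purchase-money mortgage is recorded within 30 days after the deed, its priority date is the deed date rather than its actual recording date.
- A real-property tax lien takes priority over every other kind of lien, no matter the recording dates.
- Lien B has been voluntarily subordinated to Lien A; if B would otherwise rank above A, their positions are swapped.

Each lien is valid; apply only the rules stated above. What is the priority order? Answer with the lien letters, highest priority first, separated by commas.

Adjusting effective dates: C is treated as recorded 18 September 2021, the work-commencement date; E is treated as recorded 23 March 2022, the work-commencement date; F relates back to the deed date 5 July 2021.
As a real-property tax lien, D is senior to every other lien.
Among the remaining liens, by effective date: A (3 April 2021), F (5 July 2021), C (18 September 2021), E (23 March 2022), B (25 March 2022).
B already ranks below A; the subordination has no effect.

D, A, F, C, E, B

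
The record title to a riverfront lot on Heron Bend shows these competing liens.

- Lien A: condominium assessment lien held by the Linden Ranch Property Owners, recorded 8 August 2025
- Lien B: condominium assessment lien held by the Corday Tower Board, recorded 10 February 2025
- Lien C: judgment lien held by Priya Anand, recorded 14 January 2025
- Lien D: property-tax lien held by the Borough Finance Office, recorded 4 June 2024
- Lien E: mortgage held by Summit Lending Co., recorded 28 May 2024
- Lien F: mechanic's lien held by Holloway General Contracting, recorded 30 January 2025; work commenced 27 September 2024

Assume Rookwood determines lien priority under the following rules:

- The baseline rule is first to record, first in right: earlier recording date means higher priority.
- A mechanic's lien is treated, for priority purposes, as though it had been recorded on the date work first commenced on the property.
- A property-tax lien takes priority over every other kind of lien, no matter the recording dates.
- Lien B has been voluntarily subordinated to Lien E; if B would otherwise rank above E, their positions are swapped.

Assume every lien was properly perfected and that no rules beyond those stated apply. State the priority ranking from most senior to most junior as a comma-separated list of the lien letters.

D, E, F, C, B, A

Effective dates after the stated exceptions: F relates back to 27 September 2024 (work commenced).
As a property-tax lien, D is senior to every other lien.
Among the remaining liens, by effective date: E (28 May 2024), F (27 September 2024), C (14 January 2025), B (10 February 2025), A (8 August 2025).
Since B is not senior to E, the subordination leaves the order unchanged.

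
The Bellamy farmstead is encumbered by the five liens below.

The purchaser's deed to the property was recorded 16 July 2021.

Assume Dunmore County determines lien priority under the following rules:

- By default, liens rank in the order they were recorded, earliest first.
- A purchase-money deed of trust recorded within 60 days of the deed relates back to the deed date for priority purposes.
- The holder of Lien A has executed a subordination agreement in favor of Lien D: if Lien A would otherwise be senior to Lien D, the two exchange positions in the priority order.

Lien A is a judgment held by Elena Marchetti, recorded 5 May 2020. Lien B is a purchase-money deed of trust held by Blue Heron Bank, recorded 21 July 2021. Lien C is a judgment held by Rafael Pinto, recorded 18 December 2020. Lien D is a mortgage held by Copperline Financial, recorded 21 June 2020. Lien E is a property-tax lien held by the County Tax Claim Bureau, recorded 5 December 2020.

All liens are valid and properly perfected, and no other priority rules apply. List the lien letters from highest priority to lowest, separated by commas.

Adjusting effective dates: B relates back to the deed date 16 July 2021.
Sorted by effective date: A (5 May 2020), D (21 June 2020), E (5 December 2020), C (18 December 2020), B (16 July 2021).
A would otherwise be senior to D, so under the subordination agreement A and D exchange positions.

D, A, E, C, B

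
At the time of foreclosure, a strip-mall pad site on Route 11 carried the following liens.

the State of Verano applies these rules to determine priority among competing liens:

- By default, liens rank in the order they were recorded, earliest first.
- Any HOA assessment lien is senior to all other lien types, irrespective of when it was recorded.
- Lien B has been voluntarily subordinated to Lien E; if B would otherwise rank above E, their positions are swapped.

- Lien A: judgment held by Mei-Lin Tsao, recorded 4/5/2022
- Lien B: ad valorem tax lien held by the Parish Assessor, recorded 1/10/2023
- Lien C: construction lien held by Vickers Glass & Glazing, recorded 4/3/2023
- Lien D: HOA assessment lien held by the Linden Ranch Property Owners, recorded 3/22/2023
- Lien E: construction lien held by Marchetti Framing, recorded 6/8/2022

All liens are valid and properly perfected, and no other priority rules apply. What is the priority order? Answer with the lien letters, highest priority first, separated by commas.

D is an HOA assessment lien, so it outranks all other liens regardless of date.
Among the remaining liens, by effective date: A (4/5/2022), E (6/8/2022), B (1/10/2023), C (4/3/2023).
B is already junior to E, so the subordination agreement changes nothing.

D, A, E, B, C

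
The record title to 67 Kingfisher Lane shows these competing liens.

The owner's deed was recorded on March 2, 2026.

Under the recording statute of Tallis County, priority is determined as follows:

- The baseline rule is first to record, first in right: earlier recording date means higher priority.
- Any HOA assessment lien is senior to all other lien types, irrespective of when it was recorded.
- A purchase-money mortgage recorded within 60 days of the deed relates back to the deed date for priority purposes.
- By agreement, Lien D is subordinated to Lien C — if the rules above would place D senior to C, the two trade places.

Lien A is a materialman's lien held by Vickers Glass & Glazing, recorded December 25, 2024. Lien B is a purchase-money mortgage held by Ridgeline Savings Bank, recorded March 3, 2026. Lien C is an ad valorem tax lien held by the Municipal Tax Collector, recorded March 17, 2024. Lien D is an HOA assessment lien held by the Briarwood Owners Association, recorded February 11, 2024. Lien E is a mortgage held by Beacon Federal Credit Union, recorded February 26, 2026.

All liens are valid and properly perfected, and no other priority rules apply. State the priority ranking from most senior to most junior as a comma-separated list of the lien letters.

Effective dates after the stated exceptions: B was recorded within the 60-day window, so its effective date is the deed date March 2, 2026.
D, as an HOA assessment lien, has superpriority and ranks first.
Among the remaining liens, by effective date: C (March 17, 2024), A (December 25, 2024), E (February 26, 2026), B (March 2, 2026).
The subordination applies — D was senior to C — so D and C swap.

C, D, A, E, B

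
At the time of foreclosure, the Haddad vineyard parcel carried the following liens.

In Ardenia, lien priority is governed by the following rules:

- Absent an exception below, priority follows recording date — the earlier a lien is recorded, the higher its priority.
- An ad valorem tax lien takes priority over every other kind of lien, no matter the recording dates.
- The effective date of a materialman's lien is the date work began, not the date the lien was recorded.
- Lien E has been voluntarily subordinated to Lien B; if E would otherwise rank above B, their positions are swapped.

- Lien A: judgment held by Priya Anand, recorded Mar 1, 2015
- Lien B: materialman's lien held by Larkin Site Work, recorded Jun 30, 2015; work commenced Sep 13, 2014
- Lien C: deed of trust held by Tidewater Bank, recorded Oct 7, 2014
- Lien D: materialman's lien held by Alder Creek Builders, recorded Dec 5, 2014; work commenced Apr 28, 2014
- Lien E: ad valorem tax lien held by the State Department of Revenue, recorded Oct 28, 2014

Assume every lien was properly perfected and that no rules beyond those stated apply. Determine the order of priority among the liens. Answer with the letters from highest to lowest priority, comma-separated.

First, effective dates: B is treated as recorded Sep 13, 2014, the work-commencement date; D is treated as recorded Apr 28, 2014, the work-commencement date.
E is an ad valorem tax lien, so it outranks all other liens regardless of date.
Remaining liens by effective date: D (Apr 28, 2014), B (Sep 13, 2014), C (Oct 7, 2014), A (Mar 1, 2015).
E is senior to B before the subordination, so the two trade places.

B, D, E, C, A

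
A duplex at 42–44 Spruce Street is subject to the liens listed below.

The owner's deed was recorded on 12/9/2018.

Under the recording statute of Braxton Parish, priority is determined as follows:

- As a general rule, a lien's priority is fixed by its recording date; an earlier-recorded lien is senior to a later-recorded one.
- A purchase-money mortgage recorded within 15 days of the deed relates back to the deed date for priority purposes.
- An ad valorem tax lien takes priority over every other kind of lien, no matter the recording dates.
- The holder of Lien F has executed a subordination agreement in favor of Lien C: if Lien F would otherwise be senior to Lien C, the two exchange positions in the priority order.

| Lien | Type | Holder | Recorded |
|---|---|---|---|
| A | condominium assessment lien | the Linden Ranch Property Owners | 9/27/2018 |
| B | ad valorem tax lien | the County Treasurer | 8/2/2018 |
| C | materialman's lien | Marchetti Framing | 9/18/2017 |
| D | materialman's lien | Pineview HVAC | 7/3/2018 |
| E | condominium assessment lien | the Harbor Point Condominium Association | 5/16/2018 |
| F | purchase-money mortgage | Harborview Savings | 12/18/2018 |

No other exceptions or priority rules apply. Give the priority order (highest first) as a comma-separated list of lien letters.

Adjusting effective dates: F's effective date is the deed date, 12/9/2018.
B, as an ad valorem tax lien, has superpriority and ranks first.
The other liens, earliest effective date first: C (9/18/2017), E (5/16/2018), D (7/3/2018), A (9/27/2018), F (12/9/2018).
Since F is not senior to C, the subordination leaves the order unchanged.

B, C, E, D, A, F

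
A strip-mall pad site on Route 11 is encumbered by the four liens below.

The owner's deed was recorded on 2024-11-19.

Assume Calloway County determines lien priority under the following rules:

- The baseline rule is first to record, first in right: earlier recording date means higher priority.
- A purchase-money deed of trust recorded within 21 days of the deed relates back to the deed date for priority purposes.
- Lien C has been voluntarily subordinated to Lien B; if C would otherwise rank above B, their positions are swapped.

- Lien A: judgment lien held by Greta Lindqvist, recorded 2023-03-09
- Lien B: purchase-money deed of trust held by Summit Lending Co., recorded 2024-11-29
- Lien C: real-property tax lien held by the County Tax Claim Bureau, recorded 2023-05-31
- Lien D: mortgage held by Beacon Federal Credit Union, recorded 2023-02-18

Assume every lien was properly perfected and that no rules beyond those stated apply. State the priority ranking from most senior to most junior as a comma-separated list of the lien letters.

Adjusting effective dates: B was recorded within the 21-day window, so its effective date is the deed date 2024-11-19.
Ordering by effective date: D (2023-02-18), A (2023-03-09), C (2023-05-31), B (2024-11-19).
C would otherwise be senior to B, so under the subordination agreement C and B exchange positions.

D, A, B, C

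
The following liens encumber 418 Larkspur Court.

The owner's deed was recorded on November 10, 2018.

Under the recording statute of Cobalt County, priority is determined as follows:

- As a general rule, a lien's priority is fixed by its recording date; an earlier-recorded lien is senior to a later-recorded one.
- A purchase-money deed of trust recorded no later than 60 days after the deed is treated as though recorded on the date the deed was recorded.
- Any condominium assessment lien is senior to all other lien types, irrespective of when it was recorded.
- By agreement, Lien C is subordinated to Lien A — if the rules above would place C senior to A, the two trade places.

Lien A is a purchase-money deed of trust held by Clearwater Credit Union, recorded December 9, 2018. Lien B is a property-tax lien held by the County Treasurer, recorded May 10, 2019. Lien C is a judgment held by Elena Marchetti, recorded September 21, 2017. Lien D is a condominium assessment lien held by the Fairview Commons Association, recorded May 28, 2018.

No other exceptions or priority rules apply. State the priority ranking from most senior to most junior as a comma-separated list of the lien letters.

D, A, C, B

Effective dates after the stated exceptions: A's effective date is the deed date, November 10, 2018.
D is a condominium assessment lien, so it outranks all other liens regardless of date.
The other liens, earliest effective date first: C (September 21, 2017), A (November 10, 2018), B (May 10, 2019).
Because C would otherwise rank above A, the subordination swaps them.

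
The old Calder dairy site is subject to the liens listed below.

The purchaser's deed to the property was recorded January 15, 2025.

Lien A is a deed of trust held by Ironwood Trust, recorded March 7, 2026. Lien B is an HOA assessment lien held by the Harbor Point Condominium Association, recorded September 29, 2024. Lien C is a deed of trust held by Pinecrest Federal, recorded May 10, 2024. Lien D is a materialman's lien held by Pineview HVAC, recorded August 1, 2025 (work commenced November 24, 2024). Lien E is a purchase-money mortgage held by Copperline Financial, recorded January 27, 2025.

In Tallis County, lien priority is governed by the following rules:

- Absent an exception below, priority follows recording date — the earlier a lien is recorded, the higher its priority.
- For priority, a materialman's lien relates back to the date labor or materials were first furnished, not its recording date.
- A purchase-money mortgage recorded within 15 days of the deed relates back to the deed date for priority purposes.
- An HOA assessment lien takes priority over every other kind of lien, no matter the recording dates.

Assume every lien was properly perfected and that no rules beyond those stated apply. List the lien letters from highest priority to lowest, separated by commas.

Effective dates after the stated exceptions: D's effective date is November 24, 2024, when work began; E relates back to the deed date January 15, 2025.
As an HOA assessment lien, B is senior to every other lien.
The other liens, earliest effective date first: C (May 10, 2024), D (November 24, 2024), E (January 15, 2025), A (March 7, 2026).

B, C, D, E, A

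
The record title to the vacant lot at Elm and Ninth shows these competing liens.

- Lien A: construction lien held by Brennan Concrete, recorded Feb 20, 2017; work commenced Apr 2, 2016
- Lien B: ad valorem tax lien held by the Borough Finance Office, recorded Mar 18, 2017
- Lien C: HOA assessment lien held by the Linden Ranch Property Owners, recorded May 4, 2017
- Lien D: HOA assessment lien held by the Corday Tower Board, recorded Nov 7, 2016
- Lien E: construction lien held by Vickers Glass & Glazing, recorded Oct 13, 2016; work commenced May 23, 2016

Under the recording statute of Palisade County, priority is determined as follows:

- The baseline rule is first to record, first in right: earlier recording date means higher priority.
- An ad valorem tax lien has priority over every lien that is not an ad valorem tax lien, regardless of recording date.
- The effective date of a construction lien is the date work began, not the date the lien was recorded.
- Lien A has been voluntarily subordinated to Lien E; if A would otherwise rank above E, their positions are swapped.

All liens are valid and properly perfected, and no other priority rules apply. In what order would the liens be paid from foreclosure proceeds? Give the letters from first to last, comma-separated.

First, effective dates: A's effective date is Apr 2, 2016, when work began; E is treated as recorded May 23, 2016, the work-commencement date.
As an ad valorem tax lien, B is senior to every other lien.
Ordering the rest by effective date: A (Apr 2, 2016), E (May 23, 2016), D (Nov 7, 2016), C (May 4, 2017).
Because A would otherwise rank above E, the subordination swaps them.

B, E, A, D, C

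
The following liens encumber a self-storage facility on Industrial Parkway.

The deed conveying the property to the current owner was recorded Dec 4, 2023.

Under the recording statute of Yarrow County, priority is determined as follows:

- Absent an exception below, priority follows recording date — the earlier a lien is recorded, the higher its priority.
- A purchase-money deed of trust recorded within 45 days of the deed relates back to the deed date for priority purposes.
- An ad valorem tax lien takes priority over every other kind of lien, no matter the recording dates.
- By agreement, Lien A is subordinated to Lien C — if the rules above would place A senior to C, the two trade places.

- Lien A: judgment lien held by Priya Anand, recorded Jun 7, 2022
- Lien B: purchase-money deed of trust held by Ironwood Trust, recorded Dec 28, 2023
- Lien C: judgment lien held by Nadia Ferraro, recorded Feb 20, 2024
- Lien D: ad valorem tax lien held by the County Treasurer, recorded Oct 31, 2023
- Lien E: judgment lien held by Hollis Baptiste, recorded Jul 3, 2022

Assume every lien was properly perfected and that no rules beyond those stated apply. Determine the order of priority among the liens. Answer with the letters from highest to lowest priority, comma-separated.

First, effective dates: B's effective date is the deed date, Dec 4, 2023.
D, as an ad valorem tax lien, has superpriority and ranks first.
Remaining liens by effective date: A (Jun 7, 2022), E (Jul 3, 2022), B (Dec 4, 2023), C (Feb 20, 2024).
The subordination applies — A was senior to C — so A and C swap.

D, C, E, B, A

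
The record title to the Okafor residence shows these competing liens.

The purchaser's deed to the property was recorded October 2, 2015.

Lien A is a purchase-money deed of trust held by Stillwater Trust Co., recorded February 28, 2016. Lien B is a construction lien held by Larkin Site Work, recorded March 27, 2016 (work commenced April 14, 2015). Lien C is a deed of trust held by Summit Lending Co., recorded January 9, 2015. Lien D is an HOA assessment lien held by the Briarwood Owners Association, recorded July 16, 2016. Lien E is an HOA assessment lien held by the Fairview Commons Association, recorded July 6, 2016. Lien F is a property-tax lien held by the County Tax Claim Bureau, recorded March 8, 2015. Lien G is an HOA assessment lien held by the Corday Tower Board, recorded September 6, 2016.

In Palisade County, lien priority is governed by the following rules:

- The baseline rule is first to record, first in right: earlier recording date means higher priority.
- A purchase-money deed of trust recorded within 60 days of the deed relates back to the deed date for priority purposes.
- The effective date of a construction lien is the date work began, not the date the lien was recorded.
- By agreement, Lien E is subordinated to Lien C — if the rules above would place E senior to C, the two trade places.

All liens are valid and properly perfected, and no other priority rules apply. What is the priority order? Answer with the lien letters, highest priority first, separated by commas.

Adjusting effective dates: A was recorded 149 days after the deed, outside the 60-day window, so it keeps its recording date; B is treated as recorded April 14, 2015, the work-commencement date.
By effective date: C (January 9, 2015), F (March 8, 2015), B (April 14, 2015), A (February 28, 2016), E (July 6, 2016), D (July 16, 2016), G (September 6, 2016).
E already ranks below C; the subordination has no effect.

C, F, B, A, E, D, G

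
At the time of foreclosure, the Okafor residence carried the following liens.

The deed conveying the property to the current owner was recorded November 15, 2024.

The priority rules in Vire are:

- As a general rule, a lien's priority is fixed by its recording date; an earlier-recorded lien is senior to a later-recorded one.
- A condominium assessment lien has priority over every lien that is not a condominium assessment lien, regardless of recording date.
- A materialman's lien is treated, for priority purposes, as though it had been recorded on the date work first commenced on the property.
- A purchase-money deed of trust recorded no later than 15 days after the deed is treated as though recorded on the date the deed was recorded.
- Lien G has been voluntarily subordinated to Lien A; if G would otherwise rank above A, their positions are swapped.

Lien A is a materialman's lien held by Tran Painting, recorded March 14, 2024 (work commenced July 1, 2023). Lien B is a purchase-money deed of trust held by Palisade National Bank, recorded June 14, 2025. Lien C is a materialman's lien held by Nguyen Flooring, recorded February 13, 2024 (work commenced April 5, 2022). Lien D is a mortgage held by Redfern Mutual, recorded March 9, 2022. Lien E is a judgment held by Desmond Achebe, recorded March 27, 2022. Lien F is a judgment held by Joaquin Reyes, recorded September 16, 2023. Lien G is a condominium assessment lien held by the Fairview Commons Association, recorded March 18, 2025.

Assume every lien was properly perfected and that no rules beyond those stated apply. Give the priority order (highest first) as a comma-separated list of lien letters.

Effective dates after the stated exceptions: A relates back to July 1, 2023 (work commenced); B was recorded 211 days after the deed, outside the 15-day window, so it keeps its recording date; C is treated as recorded April 5, 2022, the work-commencement date.
G is a condominium assessment lien, so it outranks all other liens regardless of date.
Ordering the rest by effective date: D (March 9, 2022), E (March 27, 2022), C (April 5, 2022), A (July 1, 2023), F (September 16, 2023), B (June 14, 2025).
G is senior to A before the subordination, so the two trade places.

A, D, E, C, G, F, B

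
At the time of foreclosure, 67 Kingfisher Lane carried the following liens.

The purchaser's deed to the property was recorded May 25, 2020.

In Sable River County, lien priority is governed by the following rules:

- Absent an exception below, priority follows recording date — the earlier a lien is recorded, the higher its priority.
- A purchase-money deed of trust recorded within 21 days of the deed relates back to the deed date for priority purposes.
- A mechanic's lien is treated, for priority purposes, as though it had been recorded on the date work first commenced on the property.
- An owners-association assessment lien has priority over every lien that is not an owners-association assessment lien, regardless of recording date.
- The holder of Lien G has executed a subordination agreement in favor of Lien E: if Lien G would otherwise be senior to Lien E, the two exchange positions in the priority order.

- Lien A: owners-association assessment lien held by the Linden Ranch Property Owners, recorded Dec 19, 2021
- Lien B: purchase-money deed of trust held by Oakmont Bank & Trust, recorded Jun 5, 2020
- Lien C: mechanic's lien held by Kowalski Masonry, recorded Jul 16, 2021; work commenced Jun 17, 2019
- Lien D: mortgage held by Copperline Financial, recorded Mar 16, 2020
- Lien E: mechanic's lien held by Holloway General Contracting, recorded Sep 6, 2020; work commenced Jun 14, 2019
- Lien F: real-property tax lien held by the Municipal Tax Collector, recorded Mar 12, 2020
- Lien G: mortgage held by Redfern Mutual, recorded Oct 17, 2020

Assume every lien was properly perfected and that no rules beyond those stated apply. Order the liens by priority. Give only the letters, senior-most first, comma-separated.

Adjusting effective dates: B relates back to the deed date May 25, 2020; C's effective date is Jun 17, 2019, when work began; E is treated as recorded Jun 14, 2019, the work-commencement date.
A is an owners-association assessment lien and takes priority over every other lien.
Among the remaining liens, by effective date: E (Jun 14, 2019), C (Jun 17, 2019), F (Mar 12, 2020), D (Mar 16, 2020), B (May 25, 2020), G (Oct 17, 2020).
G already ranks below E; the subordination has no effect.

A, E, C, F, D, B, G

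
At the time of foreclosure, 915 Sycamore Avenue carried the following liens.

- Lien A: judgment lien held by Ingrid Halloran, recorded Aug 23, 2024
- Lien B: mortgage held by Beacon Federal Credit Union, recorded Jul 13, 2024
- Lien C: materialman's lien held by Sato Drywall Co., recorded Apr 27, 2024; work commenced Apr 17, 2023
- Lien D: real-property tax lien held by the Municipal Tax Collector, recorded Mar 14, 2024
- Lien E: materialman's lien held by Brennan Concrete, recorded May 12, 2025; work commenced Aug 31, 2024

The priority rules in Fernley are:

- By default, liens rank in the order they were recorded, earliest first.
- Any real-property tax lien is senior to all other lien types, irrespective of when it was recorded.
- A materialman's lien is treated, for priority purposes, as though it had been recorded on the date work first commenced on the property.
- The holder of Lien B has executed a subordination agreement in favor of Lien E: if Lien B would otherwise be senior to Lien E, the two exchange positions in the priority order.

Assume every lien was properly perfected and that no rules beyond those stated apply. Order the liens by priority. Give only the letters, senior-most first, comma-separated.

First, effective dates: C relates back to Apr 17, 2023 (work commenced); E is treated as recorded Aug 31, 2024, the work-commencement date.
D, as a real-property tax lien, has superpriority and ranks first.
Remaining liens by effective date: C (Apr 17, 2023), B (Jul 13, 2024), A (Aug 23, 2024), E (Aug 31, 2024).
Because B would otherwise rank above E, the subordination swaps them.

D, C, E, A, B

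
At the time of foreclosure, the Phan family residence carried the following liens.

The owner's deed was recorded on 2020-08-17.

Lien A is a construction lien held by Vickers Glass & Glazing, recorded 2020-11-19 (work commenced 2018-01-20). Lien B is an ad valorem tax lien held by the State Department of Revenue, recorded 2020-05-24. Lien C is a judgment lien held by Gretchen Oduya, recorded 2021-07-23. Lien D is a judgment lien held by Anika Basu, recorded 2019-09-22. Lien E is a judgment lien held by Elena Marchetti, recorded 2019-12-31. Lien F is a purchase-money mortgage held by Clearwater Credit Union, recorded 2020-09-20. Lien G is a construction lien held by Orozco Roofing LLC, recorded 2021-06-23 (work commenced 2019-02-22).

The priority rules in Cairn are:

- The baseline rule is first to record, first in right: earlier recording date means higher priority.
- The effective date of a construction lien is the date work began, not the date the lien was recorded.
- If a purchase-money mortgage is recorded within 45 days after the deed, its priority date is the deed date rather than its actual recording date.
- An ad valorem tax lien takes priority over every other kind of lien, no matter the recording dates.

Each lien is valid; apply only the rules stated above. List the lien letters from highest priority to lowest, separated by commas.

First, effective dates: A relates back to 2018-01-20 (work commenced); F's effective date is the deed date, 2020-08-17; G's effective date is 2019-02-22, when work began.
B is an ad valorem tax lien and takes priority over every other lien.
Ordering the rest by effective date: A (2018-01-20), G (2019-02-22), D (2019-09-22), E (2019-12-31), F (2020-08-17), C (2021-07-23).

B, A, G, D, E, F, C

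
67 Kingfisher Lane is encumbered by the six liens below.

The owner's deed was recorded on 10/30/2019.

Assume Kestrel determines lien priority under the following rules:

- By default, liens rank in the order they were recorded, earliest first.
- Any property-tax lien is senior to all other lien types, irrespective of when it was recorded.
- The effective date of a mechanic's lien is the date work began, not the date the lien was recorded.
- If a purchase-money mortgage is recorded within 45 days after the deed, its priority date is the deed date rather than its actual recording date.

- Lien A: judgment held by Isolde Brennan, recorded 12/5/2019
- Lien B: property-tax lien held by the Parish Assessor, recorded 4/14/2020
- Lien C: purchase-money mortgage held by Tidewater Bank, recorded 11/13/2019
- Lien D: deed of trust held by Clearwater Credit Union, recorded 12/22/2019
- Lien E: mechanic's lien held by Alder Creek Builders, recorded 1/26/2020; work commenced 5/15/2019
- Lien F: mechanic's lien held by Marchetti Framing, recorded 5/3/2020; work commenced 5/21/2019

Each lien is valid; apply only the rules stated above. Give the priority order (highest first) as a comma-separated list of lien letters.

Adjusting effective dates: C was recorded within the 45-day window, so its effective date is the deed date 10/30/2019; E relates back to 5/15/2019 (work commenced); F is treated as recorded 5/21/2019, the work-commencement date.
B is a property-tax lien, so it outranks all other liens regardless of date.
Remaining liens by effective date: E (5/15/2019), F (5/21/2019), C (10/30/2019), A (12/5/2019), D (12/22/2019).

B, E, F, C, A, D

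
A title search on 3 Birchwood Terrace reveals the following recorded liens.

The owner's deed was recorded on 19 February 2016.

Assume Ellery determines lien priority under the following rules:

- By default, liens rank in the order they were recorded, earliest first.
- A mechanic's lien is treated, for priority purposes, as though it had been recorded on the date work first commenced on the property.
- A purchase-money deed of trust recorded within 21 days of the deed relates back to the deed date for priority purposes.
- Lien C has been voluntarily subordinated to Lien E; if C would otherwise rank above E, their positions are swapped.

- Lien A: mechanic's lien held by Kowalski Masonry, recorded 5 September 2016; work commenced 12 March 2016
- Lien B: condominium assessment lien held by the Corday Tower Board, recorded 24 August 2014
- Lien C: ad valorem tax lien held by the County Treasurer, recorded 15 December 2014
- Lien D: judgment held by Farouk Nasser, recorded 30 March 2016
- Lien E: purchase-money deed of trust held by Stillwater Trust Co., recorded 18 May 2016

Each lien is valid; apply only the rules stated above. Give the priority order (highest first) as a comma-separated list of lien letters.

B, E, A, D, C

Effective dates after the stated exceptions: A's effective date is 12 March 2016, when work began; E was recorded 89 days after the deed, outside the 21-day window, so it keeps its recording date.
Ordering by effective date: B (24 August 2014), C (15 December 2014), A (12 March 2016), D (30 March 2016), E (18 May 2016).
Because C would otherwise rank above E, the subordination swaps them.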